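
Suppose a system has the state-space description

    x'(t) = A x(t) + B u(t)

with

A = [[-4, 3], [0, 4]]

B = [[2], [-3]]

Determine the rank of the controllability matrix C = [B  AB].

AB = [[-17], [-12]]
Controllability matrix C = [B  AB] = [[2, -17], [-3, -12]]
det(C) = 2·(-12) - (-17)·(-3) = -24 - 51 = -75 ≠ 0, so rank(C) = 2.
rank(C) = 2 = n, so the pair (A, B) is completely controllable.

2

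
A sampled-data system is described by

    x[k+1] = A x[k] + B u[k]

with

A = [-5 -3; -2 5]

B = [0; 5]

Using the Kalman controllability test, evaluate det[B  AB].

AB = [[-15], [25]]
Controllability matrix C = [B  AB] = [[0, -15], [5, 25]]
det(C) = 0·25 - (-15)·5 = 0 - (-75) = 75
Since det(C) ≠ 0, rank(C) = 2 and the system is completely controllable.

75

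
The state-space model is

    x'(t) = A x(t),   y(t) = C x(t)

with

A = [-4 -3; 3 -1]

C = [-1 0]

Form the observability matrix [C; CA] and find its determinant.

CA = [[4, 3]]
Observability matrix O = [C; CA] = [[-1, 0], [4, 3]]
det(O) = (-1)·3 - 0·4 = -3 - 0 = -3
Since det(O) ≠ 0, rank(O) = 2 and the system is completely observable.

-3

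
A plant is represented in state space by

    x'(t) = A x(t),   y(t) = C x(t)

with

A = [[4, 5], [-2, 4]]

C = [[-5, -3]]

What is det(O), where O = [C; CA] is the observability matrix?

143

CA = [[-14, -37]]
Observability matrix O = [C; CA] = [[-5, -3], [-14, -37]]
det(O) = (-5)·(-37) - (-3)·(-14) = 185 - 42 = 143
Since det(O) ≠ 0, rank(O) = 2 and the system is completely observable.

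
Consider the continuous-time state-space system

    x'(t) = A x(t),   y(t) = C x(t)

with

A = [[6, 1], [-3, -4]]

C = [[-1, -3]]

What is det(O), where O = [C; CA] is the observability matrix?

CA = [[3, 11]]
Observability matrix O = [C; CA] = [[-1, -3], [3, 11]]
det(O) = (-1)·11 - (-3)·3 = -11 - (-9) = -2
Since det(O) ≠ 0, rank(O) = 2 and the system is completely observable.

-2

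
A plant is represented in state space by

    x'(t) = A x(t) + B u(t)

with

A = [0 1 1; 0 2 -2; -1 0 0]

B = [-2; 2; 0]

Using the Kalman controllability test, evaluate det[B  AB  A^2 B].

AB = [[2], [4], [2]]
A^2B = [[6], [4], [-2]]
Controllability matrix C = [B  AB  A^2B] = [[-2, 2, 6], [2, 4, 4], [0, 2, -2]]
Expanding along the first row, det(C) = (-2)·(4·(-2) - 4·2) - 2·(2·(-2) - 4·0) + 6·(2·2 - 4·0) = (-2)·(-16) - 2·(-4) + 6·4 = 64
Since det(C) ≠ 0, rank(C) = 3 and the system is completely controllable.

64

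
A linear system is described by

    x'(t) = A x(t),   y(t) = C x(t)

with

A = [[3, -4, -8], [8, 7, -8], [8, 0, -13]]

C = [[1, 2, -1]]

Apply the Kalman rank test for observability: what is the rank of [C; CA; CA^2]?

2

CA = [[11, 10, -11]]
CA^2 = [[25, 26, -25]]
Observability matrix O = [C; CA; CA^2] = [[1, 2, -1], [11, 10, -11], [25, 26, -25]]
The columns c1, c2, c3 of O are linearly dependent: c1 + c3 = 0 (check each entry), so rank(O) ≤ 2.
The 2×2 minor from rows 1, 2, columns 1, 2 is 1·10 - 2·11 = 10 - 22 = -12 ≠ 0, so rank(O) = 2.
rank(O) = 2 < n = 3, so the pair (A, C) is not completely observable.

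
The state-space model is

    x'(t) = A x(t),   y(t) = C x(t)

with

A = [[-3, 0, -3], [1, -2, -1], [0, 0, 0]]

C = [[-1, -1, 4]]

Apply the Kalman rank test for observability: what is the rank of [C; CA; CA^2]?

CA = [[2, 2, 4]]
CA^2 = [[-4, -4, -8]]
Observability matrix O = [C; CA; CA^2] = [[-1, -1, 4], [2, 2, 4], [-4, -4, -8]]
The columns c1, c2, c3 of O are linearly dependent: -c1 + c2 = 0 (check each entry), so rank(O) ≤ 2.
The 2×2 minor from rows 1, 2, columns 1, 3 is (-1)·4 - 4·2 = -4 - 8 = -12 ≠ 0, so rank(O) = 2.
rank(O) = 2 < n = 3, so the pair (A, C) is not completely observable.

2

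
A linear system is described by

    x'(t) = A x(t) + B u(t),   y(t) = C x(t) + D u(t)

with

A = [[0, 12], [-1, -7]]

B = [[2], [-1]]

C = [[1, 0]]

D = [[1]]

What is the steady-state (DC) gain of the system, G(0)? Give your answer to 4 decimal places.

1.1667

G(0) = C(-A)^{-1}B + D = -C A^{-1} B + D.
det A = 12, so A^{-1} = (1/12)·adj(A) = [[-7/12, -1], [1/12, 0]]
A^{-1} B = [-1/6, 1/6]^T
C A^{-1} B = -1/6
G(0) = D - C A^{-1} B = 1 - (-1/6) = 7/6 ≈ 1.1667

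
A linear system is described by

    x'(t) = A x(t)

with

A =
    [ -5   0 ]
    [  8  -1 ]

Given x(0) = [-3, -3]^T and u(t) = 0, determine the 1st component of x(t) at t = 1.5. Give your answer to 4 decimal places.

det(sI - A) = s^2 - (tr A)s + det A, with tr A = (-5) + (-1) = -6 and det A = (-5)·(-1) - 0·8 = 5 - 0 = 5.
So p(s) = det(sI - A) = s^2 + 6s + 5.
Factor s^2 + 6s + 5: two numbers with sum -6 and product 5 are -1 and -5, so s^2 + 6s + 5 = (s + 1)(s + 5).
Hence p(s) = (s + 1) (s + 5), with roots -5, -1.
The eigenvalues -5, -1 are distinct and real, so A is diagonalisable and x(t) = e^{At} x(0) = V diag(e^{λ_i t}) V^{-1} x(0), where the columns of V are the eigenvectors.
λ = -5: A - (-5)I = [[0, 0], [8, 4]]. Row 2 gives 8·v1 + 4·v2 = 0, so take v_1 = [-1, 2]^T.
λ = -1: A - (-1)I = [[-4, 0], [8, 0]]. Row 1 gives (-4)·v1 + 0·v2 = 0, so take v_2 = [0, -1]^T.
V = [v_1 v_2] = [[-1, 0], [2, -1]] has det V = 1, so V^{-1} = adj(V)/det V = [[-1, 0], [-2, -1]].
Modal coordinates z(0) = V^{-1} x(0): (-1)·(-3) + 0·(-3) = 3; (-2)·(-3) + (-1)·(-3) = 9; so z(0) = [3, 9]^T.
x_1(t) = Σ_i (v_i)_1 · z_i(0) · e^{λ_i t} (row 1 of V times the modal terms).
x_1(1.5) = (-1)·3·e^{-5·1.5} + 0·9·e^{-1·1.5} = (-3)·0.000553 + 0·0.223130 = -0.0017.

-0.0017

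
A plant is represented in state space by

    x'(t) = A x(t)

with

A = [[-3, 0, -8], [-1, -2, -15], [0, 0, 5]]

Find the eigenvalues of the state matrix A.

-3, -2, 5

det(sI - A) = s^3 - (tr A)s^2 + (M11 + M22 + M33)s - det A, where Mii is the 2×2 principal minor of A obtained by deleting row i and column i.
tr A = (-3) + (-2) + 5 = 0; M11 = (-2)·5 - (-15)·0 = -10 - 0 = -10; M22 = (-3)·5 - (-8)·0 = -15 - 0 = -15; M33 = (-3)·(-2) - 0·(-1) = 6 - 0 = 6; sum of minors = -19.
det A = (-3)·((-2)·5 - (-15)·0) - 0·((-1)·5 - (-15)·0) + (-8)·((-1)·0 - (-2)·0) = (-3)·(-10) - 0·(-5) + (-8)·0 = 30.
So p(s) = det(sI - A) = s^3 - 19s - 30.
Rational-root test: any integer root divides -30. Testing small divisors, s = -2 works: p(-2) = -8 + 0 + 38 + (-30) = 0, so (s + 2) is a factor.
Dividing, p(s) = (s + 2)(s^2 - 2s - 15).
Factor s^2 - 2s - 15: two numbers with sum 2 and product -15 are 5 and -3, so s^2 - 2s - 15 = (s - 5)(s + 3).
Hence p(s) = (s - 5) (s + 2) (s + 3), with roots -3, -2, 5.
At least one eigenvalue has non-negative real part, so the system is not asymptotically stable.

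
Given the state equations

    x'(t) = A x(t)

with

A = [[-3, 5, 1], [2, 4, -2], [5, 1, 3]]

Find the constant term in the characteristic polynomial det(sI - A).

140

Expand det(sI - A) for the 3×3 matrix.
p(s) = s^3 - 4s^2 - 22s + 140.
(Check: constant term = det(-A) = (-1)^3 det A = 140; coefficient of s^2 = -tr A = -4.)
The constant term is 140.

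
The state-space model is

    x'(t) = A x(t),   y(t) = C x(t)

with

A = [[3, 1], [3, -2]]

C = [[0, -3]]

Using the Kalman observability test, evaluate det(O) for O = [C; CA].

CA = [[-9, 6]]
Observability matrix O = [C; CA] = [[0, -3], [-9, 6]]
det(O) = 0·6 - (-3)·(-9) = 0 - 27 = -27
Since det(O) ≠ 0, rank(O) = 2 and the system is completely observable.

-27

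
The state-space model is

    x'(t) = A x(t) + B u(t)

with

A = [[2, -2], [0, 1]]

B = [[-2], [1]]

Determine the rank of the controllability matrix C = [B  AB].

2

AB = [[-6], [1]]
Controllability matrix C = [B  AB] = [[-2, -6], [1, 1]]
det(C) = (-2)·1 - (-6)·1 = -2 - (-6) = 4 ≠ 0, so rank(C) = 2.
rank(C) = 2 = n, so the pair (A, B) is completely controllable.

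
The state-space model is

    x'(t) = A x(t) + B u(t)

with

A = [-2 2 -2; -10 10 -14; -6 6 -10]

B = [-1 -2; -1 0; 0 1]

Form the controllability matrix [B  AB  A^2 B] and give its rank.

2

AB = [[0, 2], [0, 6], [0, 2]]
A^2B = [[0, 4], [0, 12], [0, 4]]
Controllability matrix C = [B  AB  A^2B] = [[-1, -2, 0, 2, 0, 4], [-1, 0, 0, 6, 0, 12], [0, 1, 0, 2, 0, 4]]
The rows r1, r2, r3 of C are linearly dependent: r1 - r2 + 2·r3 = 0 (check each entry), so rank(C) ≤ 2.
The 2×2 minor from rows 1, 2, columns 1, 2 is (-1)·0 - (-2)·(-1) = 0 - 2 = -2 ≠ 0, so rank(C) = 2.
rank(C) = 2 < n = 3, so the pair (A, B) is not completely controllable.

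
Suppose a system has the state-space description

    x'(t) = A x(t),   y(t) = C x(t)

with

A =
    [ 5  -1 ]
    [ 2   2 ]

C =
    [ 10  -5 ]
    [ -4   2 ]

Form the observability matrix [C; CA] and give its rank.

CA = [[40, -20], [-16, 8]]
Observability matrix O = [C; CA] = [[10, -5], [-4, 2], [40, -20], [-16, 8]]
Every row of O is a scalar multiple of row 1 = [10, -5] (multipliers 1, -2/5, 4, -8/5), so the rows span a one-dimensional space.
O ≠ 0, hence rank(O) = 1.
rank(O) = 1 < n = 2, so the pair (A, C) is not completely observable.

1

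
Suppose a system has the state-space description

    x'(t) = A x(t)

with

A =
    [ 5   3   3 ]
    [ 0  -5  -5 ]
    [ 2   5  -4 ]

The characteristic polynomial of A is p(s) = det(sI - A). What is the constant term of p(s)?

Expand det(sI - A) for the 3×3 matrix.
p(s) = s^3 + 4s^2 - 6s - 225.
(Check: constant term = det(-A) = (-1)^3 det A = -225; coefficient of s^2 = -tr A = 4.)
The constant term is -225.

-225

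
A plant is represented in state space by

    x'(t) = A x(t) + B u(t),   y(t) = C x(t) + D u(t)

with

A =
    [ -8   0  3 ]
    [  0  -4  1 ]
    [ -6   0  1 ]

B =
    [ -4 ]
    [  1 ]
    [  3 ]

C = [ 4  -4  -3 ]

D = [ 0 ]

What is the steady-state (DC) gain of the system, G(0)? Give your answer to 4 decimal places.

-15.0000

G(0) = C(-A)^{-1}B + D = -C A^{-1} B + D.
det A = -40, so A^{-1} = (1/-40)·adj(A) = [[1/10, 0, -3/10], [3/20, -1/4, -1/5], [3/5, 0, -4/5]]
A^{-1} B = [-13/10, -29/20, -24/5]^T
C A^{-1} B = 15
G(0) = D - C A^{-1} B = 0 - (15) = -15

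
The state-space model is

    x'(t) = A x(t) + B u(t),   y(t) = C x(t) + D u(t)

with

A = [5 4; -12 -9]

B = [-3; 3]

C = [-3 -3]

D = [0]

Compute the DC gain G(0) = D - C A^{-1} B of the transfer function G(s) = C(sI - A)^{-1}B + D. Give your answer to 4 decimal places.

G(0) = C(-A)^{-1}B + D = -C A^{-1} B + D.
det A = 3, so A^{-1} = (1/3)·adj(A) = [[-3, -4/3], [4, 5/3]]
A^{-1} B = [5, -7]^T
C A^{-1} B = 6
G(0) = D - C A^{-1} B = 0 - (6) = -6

-6.0000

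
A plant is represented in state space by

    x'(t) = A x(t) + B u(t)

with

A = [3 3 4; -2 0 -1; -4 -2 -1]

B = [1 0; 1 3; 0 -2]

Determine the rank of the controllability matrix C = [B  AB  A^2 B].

AB = [[6, 1], [-2, 2], [-6, -4]]
A^2B = [[-12, -7], [-6, 2], [-14, -4]]
Controllability matrix C = [B  AB  A^2B] = [[1, 0, 6, 1, -12, -7], [1, 3, -2, 2, -6, 2], [0, -2, -6, -4, -14, -4]]
Take the 3×3 submatrix of C formed by columns 1, 2, 3: [[1, 0, 6], [1, 3, -2], [0, -2, -6]]. Its determinant is 1·(3·(-6) - (-2)·(-2)) - 0·(1·(-6) - (-2)·0) + 6·(1·(-2) - 3·0) = 1·(-22) - 0·(-6) + 6·(-2) = -34 ≠ 0.
So rank(C) ≥ 3; since C has 3 rows, rank(C) = 3.
rank(C) = 3 = n, so the pair (A, B) is completely controllable.

3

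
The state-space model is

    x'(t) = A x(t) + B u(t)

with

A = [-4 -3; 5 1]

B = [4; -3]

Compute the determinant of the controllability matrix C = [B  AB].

AB = [[-7], [17]]
Controllability matrix C = [B  AB] = [[4, -7], [-3, 17]]
det(C) = 4·17 - (-7)·(-3) = 68 - 21 = 47
Since det(C) ≠ 0, rank(C) = 2 and the system is completely controllable.

47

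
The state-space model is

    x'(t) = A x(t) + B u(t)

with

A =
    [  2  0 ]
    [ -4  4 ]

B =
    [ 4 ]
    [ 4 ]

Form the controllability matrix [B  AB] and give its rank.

2

AB = [[8], [0]]
Controllability matrix C = [B  AB] = [[4, 8], [4, 0]]
det(C) = 4·0 - 8·4 = 0 - 32 = -32 ≠ 0, so rank(C) = 2.
rank(C) = 2 = n, so the pair (A, B) is completely controllable.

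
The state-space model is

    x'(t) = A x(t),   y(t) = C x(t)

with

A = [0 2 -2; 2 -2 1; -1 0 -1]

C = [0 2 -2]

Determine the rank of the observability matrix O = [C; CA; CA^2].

CA = [[6, -4, 4]]
CA^2 = [[-12, 20, -20]]
Observability matrix O = [C; CA; CA^2] = [[0, 2, -2], [6, -4, 4], [-12, 20, -20]]
The columns c1, c2, c3 of O are linearly dependent: c2 + c3 = 0 (check each entry), so rank(O) ≤ 2.
The 2×2 minor from rows 1, 2, columns 1, 2 is 0·(-4) - 2·6 = 0 - 12 = -12 ≠ 0, so rank(O) = 2.
rank(O) = 2 < n = 3, so the pair (A, C) is not completely observable.

2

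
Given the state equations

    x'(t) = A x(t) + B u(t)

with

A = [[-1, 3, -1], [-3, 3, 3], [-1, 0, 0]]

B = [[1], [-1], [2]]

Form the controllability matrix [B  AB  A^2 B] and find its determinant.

-194

AB = [[-6], [0], [-1]]
A^2B = [[7], [15], [6]]
Controllability matrix C = [B  AB  A^2B] = [[1, -6, 7], [-1, 0, 15], [2, -1, 6]]
Expanding along the first row, det(C) = 1·(0·6 - 15·(-1)) - (-6)·((-1)·6 - 15·2) + 7·((-1)·(-1) - 0·2) = 1·15 - (-6)·(-36) + 7·1 = -194
Since det(C) ≠ 0, rank(C) = 3 and the system is completely controllable.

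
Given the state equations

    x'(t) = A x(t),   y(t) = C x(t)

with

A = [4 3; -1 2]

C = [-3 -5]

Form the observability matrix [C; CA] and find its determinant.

22

CA = [[-7, -19]]
Observability matrix O = [C; CA] = [[-3, -5], [-7, -19]]
det(O) = (-3)·(-19) - (-5)·(-7) = 57 - 35 = 22
Since det(O) ≠ 0, rank(O) = 2 and the system is completely observable.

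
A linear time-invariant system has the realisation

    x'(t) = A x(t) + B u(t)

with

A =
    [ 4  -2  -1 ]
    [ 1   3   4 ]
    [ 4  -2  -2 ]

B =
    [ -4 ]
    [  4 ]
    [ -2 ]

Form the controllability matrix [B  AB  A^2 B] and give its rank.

AB = [[-22], [0], [-20]]
A^2B = [[-68], [-102], [-48]]
Controllability matrix C = [B  AB  A^2B] = [[-4, -22, -68], [4, 0, -102], [-2, -20, -48]]
det(C) = (-4)·(0·(-48) - (-102)·(-20)) - (-22)·(4·(-48) - (-102)·(-2)) + (-68)·(4·(-20) - 0·(-2)) = (-4)·(-2040) - (-22)·(-396) + (-68)·(-80) = 4888 ≠ 0, so rank(C) = 3.
rank(C) = 3 = n, so the pair (A, B) is completely controllable.

3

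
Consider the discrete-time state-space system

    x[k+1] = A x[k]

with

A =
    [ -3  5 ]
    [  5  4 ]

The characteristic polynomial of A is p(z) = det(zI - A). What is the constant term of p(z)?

-37

For a 2×2 matrix, det(zI - A) = z^2 - (tr A)z + det A.
tr A = 1, det A = -37.
So p(z) = z^2 - z - 37.
The constant term is -37.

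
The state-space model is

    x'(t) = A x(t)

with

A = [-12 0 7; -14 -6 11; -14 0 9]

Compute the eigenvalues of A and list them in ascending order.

-6, -5, 2

det(sI - A) = s^3 - (tr A)s^2 + (M11 + M22 + M33)s - det A, where Mii is the 2×2 principal minor of A obtained by deleting row i and column i.
tr A = (-12) + (-6) + 9 = -9; M11 = (-6)·9 - 11·0 = -54 - 0 = -54; M22 = (-12)·9 - 7·(-14) = -108 - (-98) = -10; M33 = (-12)·(-6) - 0·(-14) = 72 - 0 = 72; sum of minors = 8.
det A = (-12)·((-6)·9 - 11·0) - 0·((-14)·9 - 11·(-14)) + 7·((-14)·0 - (-6)·(-14)) = (-12)·(-54) - 0·28 + 7·(-84) = 60.
So p(s) = det(sI - A) = s^3 + 9s^2 + 8s - 60.
Rational-root test: any integer root divides -60. Testing small divisors, s = 2 works: p(2) = 8 + 36 + 16 + (-60) = 0, so (s - 2) is a factor.
Dividing, p(s) = (s - 2)(s^2 + 11s + 30).
Factor s^2 + 11s + 30: two numbers with sum -11 and product 30 are -5 and -6, so s^2 + 11s + 30 = (s + 5)(s + 6).
Hence p(s) = (s - 2) (s + 5) (s + 6), with roots -6, -5, 2.
At least one eigenvalue has non-negative real part, so the system is not asymptotically stable.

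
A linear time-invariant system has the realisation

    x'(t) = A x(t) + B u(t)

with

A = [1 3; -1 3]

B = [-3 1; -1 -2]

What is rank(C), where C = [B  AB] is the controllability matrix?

AB = [[-6, -5], [0, -7]]
Controllability matrix C = [B  AB] = [[-3, 1, -6, -5], [-1, -2, 0, -7]]
Take the 2×2 submatrix of C formed by columns 1, 2: [[-3, 1], [-1, -2]]. Its determinant is (-3)·(-2) - 1·(-1) = 6 - (-1) = 7 ≠ 0.
So rank(C) ≥ 2; since C has 2 rows, rank(C) = 2.
rank(C) = 2 = n, so the pair (A, B) is completely controllable.

2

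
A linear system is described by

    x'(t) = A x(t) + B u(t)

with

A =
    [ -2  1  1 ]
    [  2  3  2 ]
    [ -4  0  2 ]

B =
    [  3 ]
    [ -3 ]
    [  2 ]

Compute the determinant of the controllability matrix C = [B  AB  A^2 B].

-332

AB = [[-7], [1], [-8]]
A^2B = [[7], [-27], [12]]
Controllability matrix C = [B  AB  A^2B] = [[3, -7, 7], [-3, 1, -27], [2, -8, 12]]
Expanding along the first row, det(C) = 3·(1·12 - (-27)·(-8)) - (-7)·((-3)·12 - (-27)·2) + 7·((-3)·(-8) - 1·2) = 3·(-204) - (-7)·18 + 7·22 = -332
Since det(C) ≠ 0, rank(C) = 3 and the system is completely controllable.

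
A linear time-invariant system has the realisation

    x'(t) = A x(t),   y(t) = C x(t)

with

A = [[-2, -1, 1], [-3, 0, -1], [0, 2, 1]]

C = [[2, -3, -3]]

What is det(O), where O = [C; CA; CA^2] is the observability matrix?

-416

CA = [[5, -8, 2]]
CA^2 = [[14, -1, 15]]
Observability matrix O = [C; CA; CA^2] = [[2, -3, -3], [5, -8, 2], [14, -1, 15]]
Expanding along the first row, det(O) = 2·((-8)·15 - 2·(-1)) - (-3)·(5·15 - 2·14) + (-3)·(5·(-1) - (-8)·14) = 2·(-118) - (-3)·47 + (-3)·107 = -416
Since det(O) ≠ 0, rank(O) = 3 and the system is completely observable.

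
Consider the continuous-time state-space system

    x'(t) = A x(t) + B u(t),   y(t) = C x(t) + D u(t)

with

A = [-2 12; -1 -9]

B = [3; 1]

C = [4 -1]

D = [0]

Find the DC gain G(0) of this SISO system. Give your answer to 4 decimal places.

5.2333

G(0) = C(-A)^{-1}B + D = -C A^{-1} B + D.
det A = 30, so A^{-1} = (1/30)·adj(A) = [[-3/10, -2/5], [1/30, -1/15]]
A^{-1} B = [-13/10, 1/30]^T
C A^{-1} B = -157/30
G(0) = D - C A^{-1} B = 0 - (-157/30) = 157/30 ≈ 5.2333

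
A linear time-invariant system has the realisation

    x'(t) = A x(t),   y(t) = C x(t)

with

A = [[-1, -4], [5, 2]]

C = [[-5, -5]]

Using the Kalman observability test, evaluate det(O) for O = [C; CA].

-150

CA = [[-20, 10]]
Observability matrix O = [C; CA] = [[-5, -5], [-20, 10]]
det(O) = (-5)·10 - (-5)·(-20) = -50 - 100 = -150
Since det(O) ≠ 0, rank(O) = 2 and the system is completely observable.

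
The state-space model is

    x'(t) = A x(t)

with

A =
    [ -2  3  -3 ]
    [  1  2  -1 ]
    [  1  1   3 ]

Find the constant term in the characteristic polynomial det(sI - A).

Expand det(sI - A) for the 3×3 matrix.
p(s) = s^3 - 3s^2 - 3s + 23.
(Check: constant term = det(-A) = (-1)^3 det A = 23; coefficient of s^2 = -tr A = -3.)
The constant term is 23.

23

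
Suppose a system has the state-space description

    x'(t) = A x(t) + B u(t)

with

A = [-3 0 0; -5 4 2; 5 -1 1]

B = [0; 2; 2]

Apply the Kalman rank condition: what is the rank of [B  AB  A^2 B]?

2

AB = [[0], [12], [0]]
A^2B = [[0], [48], [-12]]
Controllability matrix C = [B  AB  A^2B] = [[0, 0, 0], [2, 12, 48], [2, 0, -12]]
Row 1 of C is identically zero, so rank(C) ≤ 2.
The 2×2 minor from rows 2, 3, columns 1, 2 is 2·0 - 12·2 = 0 - 24 = -24 ≠ 0, so rank(C) = 2.
rank(C) = 2 < n = 3, so the pair (A, B) is not completely controllable.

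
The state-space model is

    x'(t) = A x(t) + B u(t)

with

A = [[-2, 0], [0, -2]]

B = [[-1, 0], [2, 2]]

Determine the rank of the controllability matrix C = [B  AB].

AB = [[2, 0], [-4, -4]]
Controllability matrix C = [B  AB] = [[-1, 0, 2, 0], [2, 2, -4, -4]]
Take the 2×2 submatrix of C formed by columns 1, 2: [[-1, 0], [2, 2]]. Its determinant is (-1)·2 - 0·2 = -2 - 0 = -2 ≠ 0.
So rank(C) ≥ 2; since C has 2 rows, rank(C) = 2.
rank(C) = 2 = n, so the pair (A, B) is completely controllable.

2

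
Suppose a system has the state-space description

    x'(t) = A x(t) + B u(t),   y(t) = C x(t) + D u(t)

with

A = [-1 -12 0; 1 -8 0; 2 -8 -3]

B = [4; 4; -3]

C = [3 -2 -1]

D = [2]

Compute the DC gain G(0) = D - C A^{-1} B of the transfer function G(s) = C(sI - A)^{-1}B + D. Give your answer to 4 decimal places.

1.4000

G(0) = C(-A)^{-1}B + D = -C A^{-1} B + D.
det A = -60, so A^{-1} = (1/-60)·adj(A) = [[-2/5, 3/5, 0], [-1/20, -1/20, 0], [-2/15, 8/15, -1/3]]
A^{-1} B = [4/5, -2/5, 13/5]^T
C A^{-1} B = 3/5
G(0) = D - C A^{-1} B = 2 - (3/5) = 7/5 ≈ 1.4000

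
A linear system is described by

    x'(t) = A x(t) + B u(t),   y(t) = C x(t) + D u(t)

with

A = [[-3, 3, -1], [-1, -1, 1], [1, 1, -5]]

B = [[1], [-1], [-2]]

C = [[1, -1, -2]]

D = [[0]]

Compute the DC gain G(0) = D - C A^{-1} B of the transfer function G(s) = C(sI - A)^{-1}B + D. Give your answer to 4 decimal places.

G(0) = C(-A)^{-1}B + D = -C A^{-1} B + D.
det A = -24, so A^{-1} = (1/-24)·adj(A) = [[-1/6, -7/12, -1/12], [1/6, -2/3, -1/6], [0, -1/4, -1/4]]
A^{-1} B = [7/12, 7/6, 3/4]^T
C A^{-1} B = -25/12
G(0) = D - C A^{-1} B = 0 - (-25/12) = 25/12 ≈ 2.0833

2.0833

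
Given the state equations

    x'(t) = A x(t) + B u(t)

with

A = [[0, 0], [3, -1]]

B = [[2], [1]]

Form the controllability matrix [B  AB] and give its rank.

2

AB = [[0], [5]]
Controllability matrix C = [B  AB] = [[2, 0], [1, 5]]
det(C) = 2·5 - 0·1 = 10 - 0 = 10 ≠ 0, so rank(C) = 2.
rank(C) = 2 = n, so the pair (A, B) is completely controllable.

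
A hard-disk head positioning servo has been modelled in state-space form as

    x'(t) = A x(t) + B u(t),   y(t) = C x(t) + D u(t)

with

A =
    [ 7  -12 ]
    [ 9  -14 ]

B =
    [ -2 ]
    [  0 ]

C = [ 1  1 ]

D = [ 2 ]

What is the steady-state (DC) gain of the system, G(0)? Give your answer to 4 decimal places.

G(0) = C(-A)^{-1}B + D = -C A^{-1} B + D.
det A = 10, so A^{-1} = (1/10)·adj(A) = [[-7/5, 6/5], [-9/10, 7/10]]
A^{-1} B = [14/5, 9/5]^T
C A^{-1} B = 23/5
G(0) = D - C A^{-1} B = 2 - (23/5) = -13/5 ≈ -2.6000

-2.6000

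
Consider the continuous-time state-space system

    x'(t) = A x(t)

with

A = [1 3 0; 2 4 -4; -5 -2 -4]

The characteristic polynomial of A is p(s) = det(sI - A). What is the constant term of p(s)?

Expand det(sI - A) for the 3×3 matrix.
p(s) = s^3 - s^2 - 30s - 60.
(Check: constant term = det(-A) = (-1)^3 det A = -60; coefficient of s^2 = -tr A = -1.)
The constant term is -60.

-60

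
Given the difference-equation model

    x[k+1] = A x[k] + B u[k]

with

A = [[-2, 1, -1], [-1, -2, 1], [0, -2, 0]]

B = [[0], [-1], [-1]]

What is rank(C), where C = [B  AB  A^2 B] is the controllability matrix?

3

AB = [[0], [1], [2]]
A^2B = [[-1], [0], [-2]]
Controllability matrix C = [B  AB  A^2B] = [[0, 0, -1], [-1, 1, 0], [-1, 2, -2]]
det(C) = 0·(1·(-2) - 0·2) - 0·((-1)·(-2) - 0·(-1)) + (-1)·((-1)·2 - 1·(-1)) = 0·(-2) - 0·2 + (-1)·(-1) = 1 ≠ 0, so rank(C) = 3.
rank(C) = 3 = n, so the pair (A, B) is completely controllable.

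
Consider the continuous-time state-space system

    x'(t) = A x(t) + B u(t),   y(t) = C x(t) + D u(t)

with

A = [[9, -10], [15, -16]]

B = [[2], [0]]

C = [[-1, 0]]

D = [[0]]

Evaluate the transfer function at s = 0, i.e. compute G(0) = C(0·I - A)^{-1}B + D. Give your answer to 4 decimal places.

-5.3333

G(0) = C(-A)^{-1}B + D = -C A^{-1} B + D.
det A = 6, so A^{-1} = (1/6)·adj(A) = [[-8/3, 5/3], [-5/2, 3/2]]
A^{-1} B = [-16/3, -5]^T
C A^{-1} B = 16/3
G(0) = D - C A^{-1} B = 0 - (16/3) = -16/3 ≈ -5.3333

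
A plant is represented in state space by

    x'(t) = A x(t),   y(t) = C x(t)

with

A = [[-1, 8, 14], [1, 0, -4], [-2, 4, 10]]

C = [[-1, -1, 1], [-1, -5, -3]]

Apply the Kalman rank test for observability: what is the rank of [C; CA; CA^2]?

CA = [[-2, -4, 0], [2, -20, -24]]
CA^2 = [[-2, -16, -12], [26, -80, -132]]
Observability matrix O = [C; CA; CA^2] = [[-1, -1, 1], [-1, -5, -3], [-2, -4, 0], [2, -20, -24], [-2, -16, -12], [26, -80, -132]]
The columns c1, c2, c3 of O are linearly dependent: 2·c1 - c2 + c3 = 0 (check each entry), so rank(O) ≤ 2.
The 2×2 minor from rows 1, 2, columns 1, 2 is (-1)·(-5) - (-1)·(-1) = 5 - 1 = 4 ≠ 0, so rank(O) = 2.
rank(O) = 2 < n = 3, so the pair (A, C) is not completely observable.

2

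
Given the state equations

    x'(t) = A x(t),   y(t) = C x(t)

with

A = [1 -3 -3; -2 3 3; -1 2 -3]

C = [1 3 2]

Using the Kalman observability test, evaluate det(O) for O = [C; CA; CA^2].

1407

CA = [[-7, 10, 0]]
CA^2 = [[-27, 51, 51]]
Observability matrix O = [C; CA; CA^2] = [[1, 3, 2], [-7, 10, 0], [-27, 51, 51]]
Expanding along the first row, det(O) = 1·(10·51 - 0·51) - 3·((-7)·51 - 0·(-27)) + 2·((-7)·51 - 10·(-27)) = 1·510 - 3·(-357) + 2·(-87) = 1407
Since det(O) ≠ 0, rank(O) = 3 and the system is completely observable.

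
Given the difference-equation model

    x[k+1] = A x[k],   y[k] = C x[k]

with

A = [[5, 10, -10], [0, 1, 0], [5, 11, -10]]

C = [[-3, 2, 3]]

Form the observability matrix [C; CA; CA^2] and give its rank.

CA = [[0, 5, 0]]
CA^2 = [[0, 5, 0]]
Observability matrix O = [C; CA; CA^2] = [[-3, 2, 3], [0, 5, 0], [0, 5, 0]]
The columns c1, c2, c3 of O are linearly dependent: c1 + c3 = 0 (check each entry), so rank(O) ≤ 2.
The 2×2 minor from rows 1, 2, columns 1, 2 is (-3)·5 - 2·0 = -15 - 0 = -15 ≠ 0, so rank(O) = 2.
rank(O) = 2 < n = 3, so the pair (A, C) is not completely observable.

2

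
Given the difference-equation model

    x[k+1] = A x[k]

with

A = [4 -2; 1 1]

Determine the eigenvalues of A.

2, 3

det(zI - A) = z^2 - (tr A)z + det A, with tr A = 4 + 1 = 5 and det A = 4·1 - (-2)·1 = 4 - (-2) = 6.
So p(z) = det(zI - A) = z^2 - 5z + 6.
Factor z^2 - 5z + 6: two numbers with sum 5 and product 6 are 3 and 2, so z^2 - 5z + 6 = (z - 3)(z - 2).
Hence p(z) = (z - 3) (z - 2), with roots 2, 3.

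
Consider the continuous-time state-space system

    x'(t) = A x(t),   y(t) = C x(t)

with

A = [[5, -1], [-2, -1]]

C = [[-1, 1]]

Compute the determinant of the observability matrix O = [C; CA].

CA = [[-7, 0]]
Observability matrix O = [C; CA] = [[-1, 1], [-7, 0]]
det(O) = (-1)·0 - 1·(-7) = 0 - (-7) = 7
Since det(O) ≠ 0, rank(O) = 2 and the system is completely observable.

7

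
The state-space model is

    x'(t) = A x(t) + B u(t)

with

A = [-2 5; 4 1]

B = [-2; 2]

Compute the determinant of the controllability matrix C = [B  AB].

AB = [[14], [-6]]
Controllability matrix C = [B  AB] = [[-2, 14], [2, -6]]
det(C) = (-2)·(-6) - 14·2 = 12 - 28 = -16
Since det(C) ≠ 0, rank(C) = 2 and the system is completely controllable.

-16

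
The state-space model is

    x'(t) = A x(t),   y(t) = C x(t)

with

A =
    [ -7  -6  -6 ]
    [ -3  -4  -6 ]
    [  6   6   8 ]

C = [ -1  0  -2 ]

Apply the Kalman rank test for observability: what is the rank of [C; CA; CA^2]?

CA = [[-5, -6, -10]]
CA^2 = [[-7, -6, -14]]
Observability matrix O = [C; CA; CA^2] = [[-1, 0, -2], [-5, -6, -10], [-7, -6, -14]]
The columns c1, c2, c3 of O are linearly dependent: -2·c1 + c3 = 0 (check each entry), so rank(O) ≤ 2.
The 2×2 minor from rows 1, 2, columns 1, 2 is (-1)·(-6) - 0·(-5) = 6 - 0 = 6 ≠ 0, so rank(O) = 2.
rank(O) = 2 < n = 3, so the pair (A, C) is not completely observable.

2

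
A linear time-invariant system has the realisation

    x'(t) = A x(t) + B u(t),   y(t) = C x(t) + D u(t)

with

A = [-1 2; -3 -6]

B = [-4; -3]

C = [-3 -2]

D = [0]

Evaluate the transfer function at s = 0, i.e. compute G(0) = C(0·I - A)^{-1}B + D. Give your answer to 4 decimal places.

6.0000

G(0) = C(-A)^{-1}B + D = -C A^{-1} B + D.
det A = 12, so A^{-1} = (1/12)·adj(A) = [[-1/2, -1/6], [1/4, -1/12]]
A^{-1} B = [5/2, -3/4]^T
C A^{-1} B = -6
G(0) = D - C A^{-1} B = 0 - (-6) = 6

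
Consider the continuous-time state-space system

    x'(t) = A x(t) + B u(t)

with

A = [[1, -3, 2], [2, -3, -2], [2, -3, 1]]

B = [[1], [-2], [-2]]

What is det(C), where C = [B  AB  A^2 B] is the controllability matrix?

AB = [[3], [12], [6]]
A^2B = [[-21], [-42], [-24]]
Controllability matrix C = [B  AB  A^2B] = [[1, 3, -21], [-2, 12, -42], [-2, 6, -24]]
Expanding along the first row, det(C) = 1·(12·(-24) - (-42)·6) - 3·((-2)·(-24) - (-42)·(-2)) + (-21)·((-2)·6 - 12·(-2)) = 1·(-36) - 3·(-36) + (-21)·12 = -180
Since det(C) ≠ 0, rank(C) = 3 and the system is completely controllable.

-180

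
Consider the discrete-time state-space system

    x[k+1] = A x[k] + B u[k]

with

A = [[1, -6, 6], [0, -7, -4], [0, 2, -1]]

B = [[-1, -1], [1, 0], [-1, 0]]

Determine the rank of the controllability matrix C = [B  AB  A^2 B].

AB = [[-13, -1], [-3, 0], [3, 0]]
A^2B = [[23, -1], [9, 0], [-9, 0]]
Controllability matrix C = [B  AB  A^2B] = [[-1, -1, -13, -1, 23, -1], [1, 0, -3, 0, 9, 0], [-1, 0, 3, 0, -9, 0]]
The rows r1, r2, r3 of C are linearly dependent: r2 + r3 = 0 (check each entry), so rank(C) ≤ 2.
The 2×2 minor from rows 1, 2, columns 1, 2 is (-1)·0 - (-1)·1 = 0 - (-1) = 1 ≠ 0, so rank(C) = 2.
rank(C) = 2 < n = 3, so the pair (A, B) is not completely controllable.

2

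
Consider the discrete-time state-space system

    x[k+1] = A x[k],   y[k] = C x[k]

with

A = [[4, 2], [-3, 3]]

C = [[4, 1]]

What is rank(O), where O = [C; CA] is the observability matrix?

CA = [[13, 11]]
Observability matrix O = [C; CA] = [[4, 1], [13, 11]]
det(O) = 4·11 - 1·13 = 44 - 13 = 31 ≠ 0, so rank(O) = 2.
rank(O) = 2 = n, so the pair (A, C) is completely observable.

2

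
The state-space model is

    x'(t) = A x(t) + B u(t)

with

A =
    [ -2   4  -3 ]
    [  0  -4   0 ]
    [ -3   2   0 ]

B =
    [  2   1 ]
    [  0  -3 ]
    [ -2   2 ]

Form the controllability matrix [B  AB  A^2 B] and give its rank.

3

AB = [[2, -20], [0, 12], [-6, -9]]
A^2B = [[14, 115], [0, -48], [-6, 84]]
Controllability matrix C = [B  AB  A^2B] = [[2, 1, 2, -20, 14, 115], [0, -3, 0, 12, 0, -48], [-2, 2, -6, -9, -6, 84]]
Take the 3×3 submatrix of C formed by columns 1, 2, 3: [[2, 1, 2], [0, -3, 0], [-2, 2, -6]]. Its determinant is 2·((-3)·(-6) - 0·2) - 1·(0·(-6) - 0·(-2)) + 2·(0·2 - (-3)·(-2)) = 2·18 - 1·0 + 2·(-6) = 24 ≠ 0.
So rank(C) ≥ 3; since C has 3 rows, rank(C) = 3.
rank(C) = 3 = n, so the pair (A, B) is completely controllable.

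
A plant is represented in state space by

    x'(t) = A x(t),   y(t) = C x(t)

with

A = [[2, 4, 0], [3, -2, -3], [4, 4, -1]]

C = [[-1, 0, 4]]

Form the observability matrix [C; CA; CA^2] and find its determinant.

-1088

CA = [[14, 12, -4]]
CA^2 = [[48, 16, -32]]
Observability matrix O = [C; CA; CA^2] = [[-1, 0, 4], [14, 12, -4], [48, 16, -32]]
Expanding along the first row, det(O) = (-1)·(12·(-32) - (-4)·16) - 0·(14·(-32) - (-4)·48) + 4·(14·16 - 12·48) = (-1)·(-320) - 0·(-256) + 4·(-352) = -1088
Since det(O) ≠ 0, rank(O) = 3 and the system is completely observable.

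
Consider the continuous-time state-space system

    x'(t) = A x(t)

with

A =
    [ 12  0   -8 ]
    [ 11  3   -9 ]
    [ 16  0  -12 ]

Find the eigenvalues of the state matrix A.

-4, 3, 4

det(sI - A) = s^3 - (tr A)s^2 + (M11 + M22 + M33)s - det A, where Mii is the 2×2 principal minor of A obtained by deleting row i and column i.
tr A = 12 + 3 + (-12) = 3; M11 = 3·(-12) - (-9)·0 = -36 - 0 = -36; M22 = 12·(-12) - (-8)·16 = -144 - (-128) = -16; M33 = 12·3 - 0·11 = 36 - 0 = 36; sum of minors = -16.
det A = 12·(3·(-12) - (-9)·0) - 0·(11·(-12) - (-9)·16) + (-8)·(11·0 - 3·16) = 12·(-36) - 0·12 + (-8)·(-48) = -48.
So p(s) = det(sI - A) = s^3 - 3s^2 - 16s + 48.
Rational-root test: any integer root divides 48. Testing small divisors, s = 3 works: p(3) = 27 + (-27) + (-48) + 48 = 0, so (s - 3) is a factor.
Dividing, p(s) = (s - 3)(s^2 - 16).
Factor s^2 - 16: two numbers with sum 0 and product -16 are 4 and -4, so s^2 - 16 = (s - 4)(s + 4).
Hence p(s) = (s - 4) (s - 3) (s + 4), with roots -4, 3, 4.
At least one eigenvalue has non-negative real part, so the system is not asymptotically stable.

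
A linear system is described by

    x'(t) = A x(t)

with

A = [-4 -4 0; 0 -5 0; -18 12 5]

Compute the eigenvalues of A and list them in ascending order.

-5, -4, 5

det(sI - A) = s^3 - (tr A)s^2 + (M11 + M22 + M33)s - det A, where Mii is the 2×2 principal minor of A obtained by deleting row i and column i.
tr A = (-4) + (-5) + 5 = -4; M11 = (-5)·5 - 0·12 = -25 - 0 = -25; M22 = (-4)·5 - 0·(-18) = -20 - 0 = -20; M33 = (-4)·(-5) - (-4)·0 = 20 - 0 = 20; sum of minors = -25.
det A = (-4)·((-5)·5 - 0·12) - (-4)·(0·5 - 0·(-18)) + 0·(0·12 - (-5)·(-18)) = (-4)·(-25) - (-4)·0 + 0·(-90) = 100.
So p(s) = det(sI - A) = s^3 + 4s^2 - 25s - 100.
Rational-root test: any integer root divides -100. Testing small divisors, s = -4 works: p(-4) = -64 + 64 + 100 + (-100) = 0, so (s + 4) is a factor.
Dividing, p(s) = (s + 4)(s^2 - 25).
Factor s^2 - 25: two numbers with sum 0 and product -25 are 5 and -5, so s^2 - 25 = (s - 5)(s + 5).
Hence p(s) = (s - 5) (s + 4) (s + 5), with roots -5, -4, 5.
At least one eigenvalue has non-negative real part, so the system is not asymptotically stable.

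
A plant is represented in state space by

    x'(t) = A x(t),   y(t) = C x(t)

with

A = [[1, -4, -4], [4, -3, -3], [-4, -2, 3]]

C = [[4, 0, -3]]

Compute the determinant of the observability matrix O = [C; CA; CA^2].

CA = [[16, -10, -25]]
CA^2 = [[76, 16, -109]]
Observability matrix O = [C; CA; CA^2] = [[4, 0, -3], [16, -10, -25], [76, 16, -109]]
Expanding along the first row, det(O) = 4·((-10)·(-109) - (-25)·16) - 0·(16·(-109) - (-25)·76) + (-3)·(16·16 - (-10)·76) = 4·1490 - 0·156 + (-3)·1016 = 2912
Since det(O) ≠ 0, rank(O) = 3 and the system is completely observable.

2912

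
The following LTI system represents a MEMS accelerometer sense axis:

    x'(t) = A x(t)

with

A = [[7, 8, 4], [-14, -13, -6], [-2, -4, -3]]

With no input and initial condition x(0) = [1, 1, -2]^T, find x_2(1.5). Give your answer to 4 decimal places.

det(sI - A) = s^3 - (tr A)s^2 + (M11 + M22 + M33)s - det A, where Mii is the 2×2 principal minor of A obtained by deleting row i and column i.
tr A = 7 + (-13) + (-3) = -9; M11 = (-13)·(-3) - (-6)·(-4) = 39 - 24 = 15; M22 = 7·(-3) - 4·(-2) = -21 - (-8) = -13; M33 = 7·(-13) - 8·(-14) = -91 - (-112) = 21; sum of minors = 23.
det A = 7·((-13)·(-3) - (-6)·(-4)) - 8·((-14)·(-3) - (-6)·(-2)) + 4·((-14)·(-4) - (-13)·(-2)) = 7·15 - 8·30 + 4·30 = -15.
So p(s) = det(sI - A) = s^3 + 9s^2 + 23s + 15.
Rational-root test: any integer root divides 15. Testing small divisors, s = -1 works: p(-1) = -1 + 9 + (-23) + 15 = 0, so (s + 1) is a factor.
Dividing, p(s) = (s + 1)(s^2 + 8s + 15).
Factor s^2 + 8s + 15: two numbers with sum -8 and product 15 are -3 and -5, so s^2 + 8s + 15 = (s + 3)(s + 5).
Hence p(s) = (s + 1) (s + 3) (s + 5), with roots -5, -3, -1.
The eigenvalues -5, -3, -1 are distinct and real, so A is diagonalisable and x(t) = e^{At} x(0) = V diag(e^{λ_i t}) V^{-1} x(0), where the columns of V are the eigenvectors.
λ = -5: A - (-5)I = [[12, 8, 4], [-14, -8, -6], [-2, -4, 2]]. v must be orthogonal to every row; (row 1) × (row 2) = [-16, 16, 16], so take v_1 = [-1, 1, 1]^T.
λ = -3: A - (-3)I = [[10, 8, 4], [-14, -10, -6], [-2, -4, 0]]. v must be orthogonal to every row; (row 1) × (row 2) = [-8, 4, 12], so take v_2 = [-2, 1, 3]^T.
λ = -1: A - (-1)I = [[8, 8, 4], [-14, -12, -6], [-2, -4, -2]]. v must be orthogonal to every row; (row 1) × (row 2) = [0, -8, 16], so take v_3 = [0, 1, -2]^T.
V = [v_1 v_2 v_3] = [[-1, -2, 0], [1, 1, 1], [1, 3, -2]] has det V = -1, so V^{-1} = adj(V)/det V = [[5, 4, 2], [-3, -2, -1], [-2, -1, -1]].
Modal coordinates z(0) = V^{-1} x(0): 5·1 + 4·1 + 2·(-2) = 5; (-3)·1 + (-2)·1 + (-1)·(-2) = -3; (-2)·1 + (-1)·1 + (-1)·(-2) = -1; so z(0) = [5, -3, -1]^T.
x_2(t) = Σ_i (v_i)_2 · z_i(0) · e^{λ_i t} (row 2 of V times the modal terms).
x_2(1.5) = 1·5·e^{-5·1.5} + 1·(-3)·e^{-3·1.5} + 1·(-1)·e^{-1·1.5} = 5·0.000553 + (-3)·0.011109 + (-1)·0.223130 = -0.2537.

-0.2537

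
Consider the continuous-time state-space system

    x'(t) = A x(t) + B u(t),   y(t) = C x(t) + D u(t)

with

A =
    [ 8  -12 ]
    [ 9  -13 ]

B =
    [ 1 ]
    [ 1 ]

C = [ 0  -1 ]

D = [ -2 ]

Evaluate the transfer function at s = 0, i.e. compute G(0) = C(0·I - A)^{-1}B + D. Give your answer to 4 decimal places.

-2.2500

G(0) = C(-A)^{-1}B + D = -C A^{-1} B + D.
det A = 4, so A^{-1} = (1/4)·adj(A) = [[-13/4, 3], [-9/4, 2]]
A^{-1} B = [-1/4, -1/4]^T
C A^{-1} B = 1/4
G(0) = D - C A^{-1} B = -2 - (1/4) = -9/4 ≈ -2.2500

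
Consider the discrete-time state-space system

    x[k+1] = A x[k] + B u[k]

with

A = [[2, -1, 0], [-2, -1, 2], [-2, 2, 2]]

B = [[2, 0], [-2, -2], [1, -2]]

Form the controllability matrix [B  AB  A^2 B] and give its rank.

3

AB = [[6, 2], [0, -2], [-6, -8]]
A^2B = [[12, 6], [-24, -18], [-24, -24]]
Controllability matrix C = [B  AB  A^2B] = [[2, 0, 6, 2, 12, 6], [-2, -2, 0, -2, -24, -18], [1, -2, -6, -8, -24, -24]]
Take the 3×3 submatrix of C formed by columns 1, 2, 3: [[2, 0, 6], [-2, -2, 0], [1, -2, -6]]. Its determinant is 2·((-2)·(-6) - 0·(-2)) - 0·((-2)·(-6) - 0·1) + 6·((-2)·(-2) - (-2)·1) = 2·12 - 0·12 + 6·6 = 60 ≠ 0.
So rank(C) ≥ 3; since C has 3 rows, rank(C) = 3.
rank(C) = 3 = n, so the pair (A, B) is completely controllable.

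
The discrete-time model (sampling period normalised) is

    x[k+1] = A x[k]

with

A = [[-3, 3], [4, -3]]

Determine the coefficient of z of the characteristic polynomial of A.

For a 2×2 matrix, det(zI - A) = z^2 - (tr A)z + det A.
tr A = -6, det A = -3.
So p(z) = z^2 + 6z - 3.
The coefficient of z is 6.

6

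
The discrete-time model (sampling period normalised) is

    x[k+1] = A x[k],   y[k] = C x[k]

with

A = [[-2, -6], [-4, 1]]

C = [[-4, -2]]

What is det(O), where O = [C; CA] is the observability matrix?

-56

CA = [[16, 22]]
Observability matrix O = [C; CA] = [[-4, -2], [16, 22]]
det(O) = (-4)·22 - (-2)·16 = -88 - (-32) = -56
Since det(O) ≠ 0, rank(O) = 2 and the system is completely observable.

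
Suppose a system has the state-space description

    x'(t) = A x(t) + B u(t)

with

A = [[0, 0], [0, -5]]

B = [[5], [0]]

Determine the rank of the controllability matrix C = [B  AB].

1

AB = [[0], [0]]
Controllability matrix C = [B  AB] = [[5, 0], [0, 0]]
Every column of C is a scalar multiple of column 1 = [5, 0] (multipliers 1, 0), so the columns span a one-dimensional space.
C ≠ 0, hence rank(C) = 1.
rank(C) = 1 < n = 2, so the pair (A, B) is not completely controllable.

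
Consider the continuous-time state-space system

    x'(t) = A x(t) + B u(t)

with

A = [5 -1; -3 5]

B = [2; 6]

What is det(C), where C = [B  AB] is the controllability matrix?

AB = [[4], [24]]
Controllability matrix C = [B  AB] = [[2, 4], [6, 24]]
det(C) = 2·24 - 4·6 = 48 - 24 = 24
Since det(C) ≠ 0, rank(C) = 2 and the system is completely controllable.

24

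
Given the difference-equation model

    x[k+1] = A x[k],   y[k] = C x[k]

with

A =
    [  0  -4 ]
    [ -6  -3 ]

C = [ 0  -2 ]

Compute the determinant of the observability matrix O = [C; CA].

24

CA = [[12, 6]]
Observability matrix O = [C; CA] = [[0, -2], [12, 6]]
det(O) = 0·6 - (-2)·12 = 0 - (-24) = 24
Since det(O) ≠ 0, rank(O) = 2 and the system is completely observable.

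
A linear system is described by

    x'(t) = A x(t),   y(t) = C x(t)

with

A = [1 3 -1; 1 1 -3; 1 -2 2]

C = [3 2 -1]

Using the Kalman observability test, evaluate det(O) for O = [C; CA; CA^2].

CA = [[4, 13, -11]]
CA^2 = [[6, 47, -65]]
Observability matrix O = [C; CA; CA^2] = [[3, 2, -1], [4, 13, -11], [6, 47, -65]]
Expanding along the first row, det(O) = 3·(13·(-65) - (-11)·47) - 2·(4·(-65) - (-11)·6) + (-1)·(4·47 - 13·6) = 3·(-328) - 2·(-194) + (-1)·110 = -706
Since det(O) ≠ 0, rank(O) = 3 and the system is completely observable.

-706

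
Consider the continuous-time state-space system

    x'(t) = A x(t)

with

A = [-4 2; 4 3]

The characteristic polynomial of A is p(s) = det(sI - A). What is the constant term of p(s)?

-20

For a 2×2 matrix, det(sI - A) = s^2 - (tr A)s + det A.
tr A = -1, det A = -20.
So p(s) = s^2 + s - 20.
The constant term is -20.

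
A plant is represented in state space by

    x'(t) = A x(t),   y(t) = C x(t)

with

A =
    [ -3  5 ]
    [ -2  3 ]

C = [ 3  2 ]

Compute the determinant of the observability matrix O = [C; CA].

89

CA = [[-13, 21]]
Observability matrix O = [C; CA] = [[3, 2], [-13, 21]]
det(O) = 3·21 - 2·(-13) = 63 - (-26) = 89
Since det(O) ≠ 0, rank(O) = 2 and the system is completely observable.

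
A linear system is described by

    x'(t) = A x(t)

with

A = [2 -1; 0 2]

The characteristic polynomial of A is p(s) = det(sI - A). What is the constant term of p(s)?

For a 2×2 matrix, det(sI - A) = s^2 - (tr A)s + det A.
tr A = 4, det A = 4.
So p(s) = s^2 - 4s + 4.
The constant term is 4.

4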